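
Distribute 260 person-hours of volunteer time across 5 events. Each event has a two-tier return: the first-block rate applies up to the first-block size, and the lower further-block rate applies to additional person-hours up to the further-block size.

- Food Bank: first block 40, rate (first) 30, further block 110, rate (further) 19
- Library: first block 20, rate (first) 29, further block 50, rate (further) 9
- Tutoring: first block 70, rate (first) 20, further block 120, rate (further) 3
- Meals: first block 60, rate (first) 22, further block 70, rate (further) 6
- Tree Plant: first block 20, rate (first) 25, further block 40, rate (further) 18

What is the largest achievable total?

5950

Order all 10 blocks by rate: Food Bank/first 30 > Library/first 29 > Tree Plant/first 25 > Meals/first 22 > Tutoring/first 20 > Food Bank/second 19 > Tree Plant/second 18 > Library/second 9 > Meals/second 6 > Tutoring/second 3.
Fill Food Bank first block (40 at 30) — 220 left.
Library/first (29): +20 — 200 left.
Fill Tree Plant first block (20 at 25) — 180 left.
Meals/first (22): +60 — 120 left.
Fill Tutoring first block (70 at 20) — 50 left.
50 remain; put them into Food Bank second at 19.
Total = 30×40 + 29×20 + 25×20 + 22×60 + 20×70 + 19×50 = 5950.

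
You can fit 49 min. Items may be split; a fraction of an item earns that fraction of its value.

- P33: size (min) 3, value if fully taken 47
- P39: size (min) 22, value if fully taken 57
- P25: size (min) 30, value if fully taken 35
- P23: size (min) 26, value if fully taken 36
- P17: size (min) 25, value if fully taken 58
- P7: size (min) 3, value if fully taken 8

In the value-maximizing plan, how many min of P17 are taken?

21

Sort by value density: P33 47/3≈15.7, P7 8/3≈2.67, P39 57/22≈2.59, P17 58/25≈2.32, P23 36/26≈1.38, P25 35/30≈1.17.
Take all of P33 (3 min, value 47) → 46 min left.
All 3 min of P7 fit (value 8) → 43 remain.
P39: take in full, 22 min for value 57 → 21 left.
Fill the last 21 min with part of P17: 21/25 of it earns 48.72.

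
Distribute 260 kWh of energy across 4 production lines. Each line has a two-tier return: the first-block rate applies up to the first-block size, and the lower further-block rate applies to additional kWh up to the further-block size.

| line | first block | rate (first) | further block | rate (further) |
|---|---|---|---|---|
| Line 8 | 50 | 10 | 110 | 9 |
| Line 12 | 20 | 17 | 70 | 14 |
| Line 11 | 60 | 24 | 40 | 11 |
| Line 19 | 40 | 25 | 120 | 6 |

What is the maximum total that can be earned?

4500

Treat each block as its own option and order by rate: Line 19/T1 25 > Line 11/T1 24 > Line 12/T1 17 > Line 12/T2 14 > Line 11/T2 11 > Line 8/T1 10 > Line 8/T2 9 > Line 19/T2 6.
Line 19/T1 (25): +40 ; 220 left.
Line 11/T1 (24): +60 ; 160 left.
Fill Line 12 T1 block (20 at 17) ; 140 left.
Fill Line 12 T2 block (70 at 14) ; 70 left.
Line 11/T2 (11): +40 ; 30 left.
Line 8 T1 at 10: only 30 left, fill 30.
Total = 25×40 + 24×60 + 17×20 + 14×70 + 11×40 + 10×30 = 4500.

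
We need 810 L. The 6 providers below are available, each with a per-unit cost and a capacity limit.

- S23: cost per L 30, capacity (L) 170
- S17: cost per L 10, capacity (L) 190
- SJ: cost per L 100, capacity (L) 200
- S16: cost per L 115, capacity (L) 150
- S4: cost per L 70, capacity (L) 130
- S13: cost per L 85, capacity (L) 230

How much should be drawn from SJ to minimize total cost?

Fill from the cheapest provider first.
S17 (10): use full 190 — 620 L to go.
S23 at 30: take all 170 L — 450 still needed.
S4 (70): use full 130 — 320 L to go.
S13 (85): use full 230 — 90 L to go.
Take 90 from SJ at 100 to finish.
S16: unused.

90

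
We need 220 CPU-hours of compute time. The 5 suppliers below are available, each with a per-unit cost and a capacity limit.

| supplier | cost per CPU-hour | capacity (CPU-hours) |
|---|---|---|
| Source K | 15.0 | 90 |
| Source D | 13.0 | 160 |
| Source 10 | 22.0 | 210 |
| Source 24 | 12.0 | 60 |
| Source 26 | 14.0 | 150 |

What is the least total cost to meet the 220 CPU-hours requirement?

Cheapest first:
Source 24 at 12.0: take all 60 CPU-hours ; 160 still needed.
Take 160 from Source D at 13.0 ; need 0 more.
Source 26, Source K, Source 10: unused.
Cost = 60×12.0 + 160×13.0 = 2800.

2800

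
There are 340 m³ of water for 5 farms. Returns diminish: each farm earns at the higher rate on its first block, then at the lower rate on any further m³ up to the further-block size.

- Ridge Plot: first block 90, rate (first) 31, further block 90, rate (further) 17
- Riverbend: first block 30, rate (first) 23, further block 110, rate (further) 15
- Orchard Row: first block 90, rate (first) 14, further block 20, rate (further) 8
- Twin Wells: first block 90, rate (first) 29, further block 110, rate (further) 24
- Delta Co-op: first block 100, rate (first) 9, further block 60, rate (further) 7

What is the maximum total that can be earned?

Rank every tier by rate: Ridge Plot/tier1 31 > Twin Wells/tier1 29 > Twin Wells/tier2 24 > Riverbend/tier1 23 > Ridge Plot/tier2 17 > Riverbend/tier2 15 > Orchard Row/tier1 14 > Delta Co-op/tier1 9 > Orchard Row/tier2 8 > Delta Co-op/tier2 7.
Fill Ridge Plot tier1 block (90 at 31) — 250 left.
Twin Wells tier1 at 29: fill all 90 — 160 left.
Twin Wells tier2 at 24: fill all 110 — 50 left.
Riverbend/tier1 (23): +30 — 20 left.
Ridge Plot/tier2: +20 of 90 at 17; pool empty.
Total = 31×90 + 29×90 + 24×110 + 23×30 + 17×20 = 9070.

9070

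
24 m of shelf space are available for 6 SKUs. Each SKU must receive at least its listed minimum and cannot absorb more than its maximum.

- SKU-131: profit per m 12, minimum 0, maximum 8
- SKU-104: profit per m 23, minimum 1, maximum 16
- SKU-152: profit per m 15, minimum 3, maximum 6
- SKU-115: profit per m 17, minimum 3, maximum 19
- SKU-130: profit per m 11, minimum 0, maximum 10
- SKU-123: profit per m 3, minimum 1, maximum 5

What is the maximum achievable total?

Meeting every minimum uses 0+1+3+3+0+1 = 8 m, leaving 16.
Order the SKUs by profit per m: SKU-104 23 > SKU-115 17 > SKU-152 15 > SKU-131 12 > SKU-130 11 > SKU-123 3.
SKU-104: +15 to 16 (cap) ; 1 left.
SKU-115: +1 (room for 16) → 4. Pool exhausted.
Total = 23×16 + 15×3 + 17×4 + 3×1 = 484.

484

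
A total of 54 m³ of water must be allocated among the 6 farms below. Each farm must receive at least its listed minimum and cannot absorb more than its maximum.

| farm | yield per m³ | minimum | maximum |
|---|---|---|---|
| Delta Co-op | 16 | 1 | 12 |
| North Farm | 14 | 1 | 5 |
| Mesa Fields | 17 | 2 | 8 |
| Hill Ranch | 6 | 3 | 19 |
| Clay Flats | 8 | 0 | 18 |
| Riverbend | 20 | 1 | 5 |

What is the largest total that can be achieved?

678

Meeting every minimum uses 1+1+2+3+0+1 = 8 m³, leaving 46.
Rank by yield per m³: Riverbend 20 > Mesa Fields 17 > Delta Co-op 16 > North Farm 14 > Clay Flats 8 > Hill Ranch 6.
Riverbend takes 4 more to reach its cap of 5 — 42 left.
Mesa Fields: +6 to 8 (cap) — 36 left.
Give Delta Co-op 11 more to hit its cap of 12 — 25 left.
North Farm takes 4 more to reach its cap of 5 — 21 left.
Give Clay Flats 18 more to hit its cap of 18 — 3 left.
Hill Ranch: +3 (room for 16) → 6. Pool exhausted.
Total = 16×12 + 14×5 + 17×8 + 6×6 + 8×18 + 20×5 = 678.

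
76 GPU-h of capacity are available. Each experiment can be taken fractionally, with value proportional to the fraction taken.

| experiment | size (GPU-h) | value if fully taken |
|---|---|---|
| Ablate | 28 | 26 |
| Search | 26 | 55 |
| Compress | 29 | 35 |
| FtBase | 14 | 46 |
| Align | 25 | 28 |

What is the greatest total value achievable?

143.84

Sort by value density: FtBase 46/14≈3.29, Search 55/26≈2.12, Compress 35/29≈1.21, Align 28/25≈1.12, Ablate 26/28≈0.929.
All 14 GPU-h of FtBase fit (value 46) → 62 remain.
Take all of Search (26 GPU-h, value 55) → 36 GPU-h left.
Take all of Compress (29 GPU-h, value 35) → 7 GPU-h left.
Only 7 GPU-h remain; take 7/25 of Align for value 28×7/25 = 7.84.
Total value = 143.84.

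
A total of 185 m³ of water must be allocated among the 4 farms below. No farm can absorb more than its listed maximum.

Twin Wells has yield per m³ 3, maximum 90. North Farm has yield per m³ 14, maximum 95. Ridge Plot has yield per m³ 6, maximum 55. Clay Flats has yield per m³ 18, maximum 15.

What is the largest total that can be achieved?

Order the farms by yield per m³: Clay Flats 18 > North Farm 14 > Ridge Plot 6 > Twin Wells 3.
Clay Flats: +15 to 15 (cap) → 170 left.
North Farm takes 95 to reach its cap of 95 → 75 left.
Ridge Plot: +55 to 55 (cap) → 20 left.
Twin Wells: +20 (room for 90) → 20. Pool exhausted.
Total = 3×20 + 14×95 + 6×55 + 18×15 = 1990.

1990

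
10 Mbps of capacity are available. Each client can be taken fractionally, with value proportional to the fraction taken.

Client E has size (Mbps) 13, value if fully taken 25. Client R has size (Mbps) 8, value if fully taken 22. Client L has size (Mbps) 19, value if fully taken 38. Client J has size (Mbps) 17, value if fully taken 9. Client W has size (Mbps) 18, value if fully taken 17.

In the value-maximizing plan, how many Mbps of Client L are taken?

Sort by value density: Client R 22/8≈2.75, Client L 38/19≈2, Client E 25/13≈1.92, Client W 17/18≈0.944, Client J 9/17≈0.529.
All 8 Mbps of Client R fit (value 22) ; 2 remain.
Only 2 Mbps remain; take 2/19 of Client L for value 38×2/19 = 4.

2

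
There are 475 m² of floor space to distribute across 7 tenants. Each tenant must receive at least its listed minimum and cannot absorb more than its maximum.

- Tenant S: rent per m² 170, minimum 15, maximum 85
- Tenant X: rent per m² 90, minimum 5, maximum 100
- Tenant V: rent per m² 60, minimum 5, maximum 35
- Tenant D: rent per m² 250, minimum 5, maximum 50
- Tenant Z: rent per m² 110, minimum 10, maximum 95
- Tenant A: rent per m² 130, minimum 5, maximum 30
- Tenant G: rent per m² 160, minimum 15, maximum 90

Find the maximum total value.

66200

Meeting every minimum uses 15+5+5+5+10+5+15 = 60 m², leaving 415.
Order the tenants by rent per m²: Tenant D 250 > Tenant S 170 > Tenant G 160 > Tenant A 130 > Tenant Z 110 > Tenant X 90 > Tenant V 60.
Tenant D takes 45 more to reach its cap of 50 ; 370 left.
Tenant S: +70 to 85 (cap) ; 300 left.
Give Tenant G 75 more to hit its cap of 90 ; 225 left.
Tenant A takes 25 more to reach its cap of 30 ; 200 left.
Tenant Z: +85 to 95 (cap) ; 115 left.
Give Tenant X 95 more to hit its cap of 100 ; 20 left.
Tenant V: +20 (room for 30) → 25. Pool exhausted.
Total = 170×85 + 90×100 + 60×25 + 250×50 + 110×95 + 130×30 + 160×90 = 66200.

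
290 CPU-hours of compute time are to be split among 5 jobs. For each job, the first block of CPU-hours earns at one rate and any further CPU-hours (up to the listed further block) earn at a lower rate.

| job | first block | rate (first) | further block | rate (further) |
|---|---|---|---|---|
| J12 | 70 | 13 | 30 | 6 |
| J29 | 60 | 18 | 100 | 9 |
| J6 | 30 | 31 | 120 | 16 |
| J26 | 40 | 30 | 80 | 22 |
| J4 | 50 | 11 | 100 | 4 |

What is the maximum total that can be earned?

Order all 10 blocks by rate: J6/first 31 > J26/first 30 > J26/second 22 > J29/first 18 > J6/second 16 > J12/first 13 > J4/first 11 > J29/second 9 > J12/second 6 > J4/second 4.
J6/first (31): +30 — 260 left.
J26 first at 30: fill all 40 — 220 left.
J26 second at 22: fill all 80 — 140 left.
J29/first (18): +60 — 80 left.
J6/second: +80 of 120 at 16; pool empty.
Total = 31×30 + 30×40 + 22×80 + 18×60 + 16×80 = 6250.

6250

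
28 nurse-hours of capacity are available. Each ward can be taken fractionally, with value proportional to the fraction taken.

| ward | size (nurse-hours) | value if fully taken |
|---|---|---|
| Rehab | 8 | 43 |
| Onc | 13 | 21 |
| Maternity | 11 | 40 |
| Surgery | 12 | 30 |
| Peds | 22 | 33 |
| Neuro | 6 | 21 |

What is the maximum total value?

111.5

Best value per unit of size first: Rehab 43/8≈5.38, Maternity 40/11≈3.64, Neuro 21/6≈3.5, Surgery 30/12≈2.5, Onc 21/13≈1.62, Peds 33/22≈1.5.
Take all of Rehab (8 nurse-hours, value 43) ; 20 nurse-hours left.
Maternity: take in full, 11 nurse-hours for value 40 ; 9 left.
All 6 nurse-hours of Neuro fit (value 21) ; 3 remain.
3 nurse-hours left: a 3/12 share of Surgery gives 30×3/12 = 7.5.
Total value = 111.5.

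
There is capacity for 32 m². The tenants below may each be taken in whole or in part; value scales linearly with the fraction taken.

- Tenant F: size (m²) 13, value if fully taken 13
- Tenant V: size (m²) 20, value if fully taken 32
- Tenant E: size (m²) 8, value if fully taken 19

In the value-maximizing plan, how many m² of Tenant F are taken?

Rank by value-to-size ratio: Tenant E 19/8≈2.38, Tenant V 32/20≈1.6, Tenant F 13/13≈1.
Take all of Tenant E (8 m², value 19) → 24 m² left.
Take all of Tenant V (20 m², value 32) → 4 m² left.
4 m² left: a 4/13 share of Tenant F gives 13×4/13 = 4.

4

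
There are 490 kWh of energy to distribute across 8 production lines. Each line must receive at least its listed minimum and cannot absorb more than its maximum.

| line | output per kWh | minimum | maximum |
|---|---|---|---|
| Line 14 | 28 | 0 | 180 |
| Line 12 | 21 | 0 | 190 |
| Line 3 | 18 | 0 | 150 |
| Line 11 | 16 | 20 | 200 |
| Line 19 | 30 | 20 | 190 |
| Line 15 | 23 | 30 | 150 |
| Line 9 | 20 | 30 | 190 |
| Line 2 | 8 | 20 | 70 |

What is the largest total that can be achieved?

12970

Meeting every minimum uses 0+0+0+20+20+30+30+20 = 120 kWh, leaving 370.
Highest output per kWh first: Line 19 30 > Line 14 28 > Line 15 23 > Line 12 21 > Line 9 20 > Line 3 18 > Line 11 16 > Line 2 8.
Give Line 19 170 more to hit its cap of 190 — 200 left.
Line 14 takes 180 more to reach its cap of 180 — 20 left.
Line 15 has room for 120 more but only 20 remain, so it gets 50.
Total = 28×180 + 16×20 + 30×190 + 23×50 + 20×30 + 8×20 = 12970.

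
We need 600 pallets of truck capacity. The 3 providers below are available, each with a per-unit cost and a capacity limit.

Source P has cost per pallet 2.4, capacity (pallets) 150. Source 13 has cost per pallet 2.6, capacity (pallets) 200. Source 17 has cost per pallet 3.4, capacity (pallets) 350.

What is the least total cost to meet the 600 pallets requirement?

Fill from the cheapest provider first.
Source P (2.4): use full 150 → 450 pallets to go.
Source 13 (2.6): use full 200 → 250 pallets to go.
Source 17 at 3.4: take 250 of its 350 → requirement met.
Cost = 150×2.4 + 200×2.6 + 250×3.4 = 1730.

1730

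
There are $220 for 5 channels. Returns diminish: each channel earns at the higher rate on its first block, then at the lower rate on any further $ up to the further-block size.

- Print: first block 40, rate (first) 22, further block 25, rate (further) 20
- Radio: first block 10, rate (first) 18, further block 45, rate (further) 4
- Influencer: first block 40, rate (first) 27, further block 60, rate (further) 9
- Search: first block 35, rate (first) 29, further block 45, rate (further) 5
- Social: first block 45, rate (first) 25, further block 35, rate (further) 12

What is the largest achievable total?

Treat each block as its own option and order by rate: Search/first 29 > Influencer/first 27 > Social/first 25 > Print/first 22 > Print/second 20 > Radio/first 18 > Social/second 12 > Influencer/second 9 > Search/second 5 > Radio/second 4.
Search first at 29: fill all 35 ; 185 left.
Influencer/first (27): +40 ; 145 left.
Social/first (25): +45 ; 100 left.
Print first at 22: fill all 40 ; 60 left.
Print/second (20): +25 ; 35 left.
Radio first at 18: fill all 10 ; 25 left.
Social second at 12: only 25 left, fill 25.
Total = 29×35 + 27×40 + 25×45 + 22×40 + 20×25 + 18×10 + 12×25 = 5080.

5080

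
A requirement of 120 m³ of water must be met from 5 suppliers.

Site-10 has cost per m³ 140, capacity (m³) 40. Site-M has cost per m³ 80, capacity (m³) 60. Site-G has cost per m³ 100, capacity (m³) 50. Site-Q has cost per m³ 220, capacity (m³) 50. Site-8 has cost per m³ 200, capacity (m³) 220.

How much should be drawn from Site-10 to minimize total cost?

Cheapest first:
Take 60 from Site-M at 80 — need 60 more.
Site-G at 100: take all 50 m³ — 10 still needed.
Take 10 from Site-10 at 140 to finish.
Site-8, Site-Q: unused.

10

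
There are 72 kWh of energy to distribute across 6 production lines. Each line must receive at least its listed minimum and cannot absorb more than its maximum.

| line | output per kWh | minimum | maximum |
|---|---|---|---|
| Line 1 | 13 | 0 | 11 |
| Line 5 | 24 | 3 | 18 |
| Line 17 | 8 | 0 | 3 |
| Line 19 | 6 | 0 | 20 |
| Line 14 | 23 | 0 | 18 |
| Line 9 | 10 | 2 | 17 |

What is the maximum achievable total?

1213

Meeting every minimum uses 0+3+0+0+0+2 = 5 kWh, leaving 67.
Highest output per kWh first: Line 5 24 > Line 14 23 > Line 1 13 > Line 9 10 > Line 17 8 > Line 19 6.
Give Line 5 15 more to hit its cap of 18 → 52 left.
Line 14: +18 to 18 (cap) → 34 left.
Line 1 takes 11 more to reach its cap of 11 → 23 left.
Line 9: +15 to 17 (cap) → 8 left.
Give Line 17 3 more to hit its cap of 3 → 5 left.
Line 19 has room for 20 more but only 5 remain, so it gets 5.
Total = 13×11 + 24×18 + 8×3 + 6×5 + 23×18 + 10×17 = 1213.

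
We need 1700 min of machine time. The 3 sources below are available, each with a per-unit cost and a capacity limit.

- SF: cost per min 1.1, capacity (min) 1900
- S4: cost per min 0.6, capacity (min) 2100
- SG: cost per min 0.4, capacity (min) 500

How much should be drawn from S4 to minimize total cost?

1200

Cheapest first:
SG (0.4): use full 500 ; 1200 min to go.
S4 at 0.6: take 1200 of its 2100 ; requirement met.
SF: unused.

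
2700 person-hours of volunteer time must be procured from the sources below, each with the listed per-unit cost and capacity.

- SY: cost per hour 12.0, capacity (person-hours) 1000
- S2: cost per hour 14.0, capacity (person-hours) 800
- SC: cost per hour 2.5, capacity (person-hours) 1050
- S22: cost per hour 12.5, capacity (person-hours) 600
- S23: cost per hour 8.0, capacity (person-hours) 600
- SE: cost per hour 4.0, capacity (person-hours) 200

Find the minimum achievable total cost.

Use sources in increasing cost order.
SC at 2.5: take all 1050 person-hours ; 1650 still needed.
SE (4.0): use full 200 ; 1450 person-hours to go.
S23 at 8.0: take all 600 person-hours ; 850 still needed.
SY (12.0): take the remaining 850 ; done.
S22, S2: unused.
Cost = 1050×2.5 + 200×4.0 + 600×8.0 + 850×12.0 = 18425.

18425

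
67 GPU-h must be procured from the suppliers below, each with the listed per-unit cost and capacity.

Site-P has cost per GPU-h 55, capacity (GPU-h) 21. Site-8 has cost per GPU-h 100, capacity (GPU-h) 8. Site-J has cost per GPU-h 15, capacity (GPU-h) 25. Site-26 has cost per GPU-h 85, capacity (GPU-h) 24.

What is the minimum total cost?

Use suppliers in increasing cost order.
Take 25 from Site-J at 15 → need 42 more.
Site-P (55): use full 21 → 21 GPU-h to go.
Site-26 at 85: take 21 of its 24 → requirement met.
Site-8: unused.
Cost = 25×15 + 21×55 + 21×85 = 3315.

3315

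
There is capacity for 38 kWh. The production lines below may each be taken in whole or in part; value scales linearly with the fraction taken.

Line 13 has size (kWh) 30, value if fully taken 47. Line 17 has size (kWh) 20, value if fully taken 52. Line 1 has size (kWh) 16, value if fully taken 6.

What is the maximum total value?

Best value per unit of size first: Line 17 52/20≈2.6, Line 13 47/30≈1.57, Line 1 6/16≈0.375.
Take all of Line 17 (20 kWh, value 52) ; 18 kWh left.
Only 18 kWh remain; take 18/30 of Line 13 for value 47×18/30 = 28.2.
Total value = 80.2.

80.2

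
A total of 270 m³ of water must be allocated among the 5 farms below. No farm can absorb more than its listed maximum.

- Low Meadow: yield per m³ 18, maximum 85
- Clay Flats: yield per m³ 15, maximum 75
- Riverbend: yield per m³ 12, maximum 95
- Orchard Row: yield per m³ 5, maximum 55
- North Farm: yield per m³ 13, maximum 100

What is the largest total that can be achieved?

Order the farms by yield per m³: Low Meadow 18 > Clay Flats 15 > North Farm 13 > Riverbend 12 > Orchard Row 5.
Low Meadow: +85 to 85 (cap) → 185 left.
Clay Flats: +75 to 75 (cap) → 110 left.
North Farm takes 100 to reach its cap of 100 → 10 left.
Only 10 left; Riverbend takes them to reach 10.
Total = 18×85 + 15×75 + 12×10 + 13×100 = 4075.

4075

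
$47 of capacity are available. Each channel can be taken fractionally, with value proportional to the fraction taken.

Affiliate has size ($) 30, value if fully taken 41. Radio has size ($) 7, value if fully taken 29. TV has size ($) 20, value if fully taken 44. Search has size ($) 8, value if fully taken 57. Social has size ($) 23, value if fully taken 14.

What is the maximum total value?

146.4

Rank by value-to-size ratio: Search 57/8≈7.12, Radio 29/7≈4.14, TV 44/20≈2.2, Affiliate 41/30≈1.37, Social 14/23≈0.609.
Search: take in full, 8 $ for value 57 ; 39 left.
All 7 $ of Radio fit (value 29) ; 32 remain.
All 20 $ of TV fit (value 44) ; 12 remain.
Fill the last 12 $ with part of Affiliate: 12/30 of it earns 16.4.
Total value = 146.4.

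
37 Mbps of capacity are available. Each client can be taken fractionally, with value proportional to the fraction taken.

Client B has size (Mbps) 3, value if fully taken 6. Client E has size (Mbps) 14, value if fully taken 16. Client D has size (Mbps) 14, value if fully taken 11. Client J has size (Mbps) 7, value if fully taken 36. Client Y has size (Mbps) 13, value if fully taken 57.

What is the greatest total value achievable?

Rank by value-to-size ratio: Client J 36/7≈5.14, Client Y 57/13≈4.38, Client B 6/3≈2, Client E 16/14≈1.14, Client D 11/14≈0.786.
All 7 Mbps of Client J fit (value 36) — 30 remain.
All 13 Mbps of Client Y fit (value 57) — 17 remain.
All 3 Mbps of Client B fit (value 6) — 14 remain.
Take all of Client E (14 Mbps, value 16) — 0 Mbps left.
Total value = 115.

115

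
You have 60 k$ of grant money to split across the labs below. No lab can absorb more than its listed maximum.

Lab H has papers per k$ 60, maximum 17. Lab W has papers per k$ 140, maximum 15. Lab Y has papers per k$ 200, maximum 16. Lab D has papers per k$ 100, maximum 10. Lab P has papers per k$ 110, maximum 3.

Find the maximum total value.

Order the labs by papers per k$: Lab Y 200 > Lab W 140 > Lab P 110 > Lab D 100 > Lab H 60.
Give Lab Y 16 to hit its cap of 16 — 44 left.
Give Lab W 15 to hit its cap of 15 — 29 left.
Lab P: +3 to 3 (cap) — 26 left.
Lab D: +10 to 10 (cap) — 16 left.
Only 16 left; Lab H takes them to reach 16.
Total = 60×16 + 140×15 + 200×16 + 100×10 + 110×3 = 7590.

7590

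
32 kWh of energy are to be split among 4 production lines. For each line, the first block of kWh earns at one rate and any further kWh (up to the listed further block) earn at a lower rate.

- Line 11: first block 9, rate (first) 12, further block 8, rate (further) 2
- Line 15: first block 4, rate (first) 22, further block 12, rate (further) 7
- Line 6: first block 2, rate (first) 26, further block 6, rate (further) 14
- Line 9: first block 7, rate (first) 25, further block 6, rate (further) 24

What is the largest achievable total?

Order all 8 blocks by rate: Line 6/tier1 26 > Line 9/tier1 25 > Line 9/tier2 24 > Line 15/tier1 22 > Line 6/tier2 14 > Line 11/tier1 12 > Line 15/tier2 7 > Line 11/tier2 2.
Fill Line 6 tier1 block (2 at 26) — 30 left.
Line 9/tier1 (25): +7 — 23 left.
Line 9/tier2 (24): +6 — 17 left.
Line 15/tier1 (22): +4 — 13 left.
Line 6/tier2 (14): +6 — 7 left.
Line 11 tier1 at 12: only 7 left, fill 7.
Total = 26×2 + 25×7 + 24×6 + 22×4 + 14×6 + 12×7 = 627.

627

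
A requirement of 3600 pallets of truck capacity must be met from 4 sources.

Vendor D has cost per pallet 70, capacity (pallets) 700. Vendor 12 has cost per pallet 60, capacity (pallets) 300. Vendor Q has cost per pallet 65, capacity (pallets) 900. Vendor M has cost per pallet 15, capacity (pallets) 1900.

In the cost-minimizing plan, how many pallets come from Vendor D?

500

Cheapest first:
Vendor M (15): use full 1900 ; 1700 pallets to go.
Vendor 12 at 60: take all 300 pallets ; 1400 still needed.
Vendor Q at 65: take all 900 pallets ; 500 still needed.
Vendor D at 70: take 500 of its 700 ; requirement met.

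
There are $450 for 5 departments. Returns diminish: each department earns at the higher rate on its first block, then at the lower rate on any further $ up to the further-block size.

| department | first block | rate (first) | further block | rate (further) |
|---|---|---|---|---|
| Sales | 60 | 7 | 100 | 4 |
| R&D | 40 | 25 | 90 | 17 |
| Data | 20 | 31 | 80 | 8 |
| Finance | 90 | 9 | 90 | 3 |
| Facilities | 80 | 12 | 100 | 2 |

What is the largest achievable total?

5910

Rank every tier by rate: Data/first 31 > R&D/first 25 > R&D/second 17 > Facilities/first 12 > Finance/first 9 > Data/second 8 > Sales/first 7 > Sales/second 4 > Finance/second 3 > Facilities/second 2.
Data first at 31: fill all 20 ; 430 left.
R&D first at 25: fill all 40 ; 390 left.
R&D/second (17): +90 ; 300 left.
Facilities/first (12): +80 ; 220 left.
Finance/first (9): +90 ; 130 left.
Fill Data second block (80 at 8) ; 50 left.
Sales first at 7: only 50 left, fill 50.
Total = 31×20 + 25×40 + 17×90 + 12×80 + 9×90 + 8×80 + 7×50 = 5910.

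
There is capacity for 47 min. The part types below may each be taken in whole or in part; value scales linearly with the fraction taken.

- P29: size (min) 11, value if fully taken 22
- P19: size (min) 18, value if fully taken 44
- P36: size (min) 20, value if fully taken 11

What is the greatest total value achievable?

Sort by value density: P19 44/18≈2.44, P29 22/11≈2, P36 11/20≈0.55.
All 18 min of P19 fit (value 44) → 29 remain.
All 11 min of P29 fit (value 22) → 18 remain.
Fill the last 18 min with part of P36: 18/20 of it earns 9.9.
Total value = 75.9.

75.9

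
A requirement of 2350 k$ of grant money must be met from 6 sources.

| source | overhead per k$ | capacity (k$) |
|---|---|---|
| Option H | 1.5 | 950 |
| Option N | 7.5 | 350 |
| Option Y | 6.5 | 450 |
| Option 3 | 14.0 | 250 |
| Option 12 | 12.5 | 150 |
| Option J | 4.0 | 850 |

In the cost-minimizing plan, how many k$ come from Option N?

Cheapest first:
Option H at 1.5: take all 950 k$ — 1400 still needed.
Option J (4.0): use full 850 — 550 k$ to go.
Option Y (6.5): use full 450 — 100 k$ to go.
Option N (7.5): take the remaining 100 — done.
Option 12, Option 3: unused.

100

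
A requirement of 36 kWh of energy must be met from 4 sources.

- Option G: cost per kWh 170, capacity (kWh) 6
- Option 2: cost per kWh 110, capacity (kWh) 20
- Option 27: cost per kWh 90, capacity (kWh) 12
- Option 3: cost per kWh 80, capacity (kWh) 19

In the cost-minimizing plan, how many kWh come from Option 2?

Cheapest first:
Take 19 from Option 3 at 80 ; need 17 more.
Option 27 (90): use full 12 ; 5 kWh to go.
Take 5 from Option 2 at 110 to finish.
Option G: unused.

5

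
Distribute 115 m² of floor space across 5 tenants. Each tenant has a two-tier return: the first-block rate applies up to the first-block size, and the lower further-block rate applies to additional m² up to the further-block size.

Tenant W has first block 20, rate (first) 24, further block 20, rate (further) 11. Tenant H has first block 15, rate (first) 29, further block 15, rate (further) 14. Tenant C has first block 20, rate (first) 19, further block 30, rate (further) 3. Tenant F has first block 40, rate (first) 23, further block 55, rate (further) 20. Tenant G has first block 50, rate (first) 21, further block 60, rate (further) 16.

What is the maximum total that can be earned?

Treat each block as its own option and order by rate: Tenant H/T1 29 > Tenant W/T1 24 > Tenant F/T1 23 > Tenant G/T1 21 > Tenant F/T2 20 > Tenant C/T1 19 > Tenant G/T2 16 > Tenant H/T2 14 > Tenant W/T2 11 > Tenant C/T2 3.
Tenant H/T1 (29): +15 — 100 left.
Tenant W T1 at 24: fill all 20 — 80 left.
Fill Tenant F T1 block (40 at 23) — 40 left.
Tenant G T1 at 21: only 40 left, fill 40.
Total = 29×15 + 24×20 + 23×40 + 21×40 = 2675.

2675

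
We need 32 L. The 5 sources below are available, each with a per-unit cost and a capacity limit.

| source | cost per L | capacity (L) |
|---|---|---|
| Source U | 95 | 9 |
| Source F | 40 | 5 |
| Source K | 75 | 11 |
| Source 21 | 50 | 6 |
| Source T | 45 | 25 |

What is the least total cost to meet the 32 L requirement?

Use sources in increasing cost order.
Take 5 from Source F at 40 — need 27 more.
Source T at 45: take all 25 L — 2 still needed.
Take 2 from Source 21 at 50 to finish.
Source K, Source U: unused.
Cost = 5×40 + 25×45 + 2×50 = 1425.

1425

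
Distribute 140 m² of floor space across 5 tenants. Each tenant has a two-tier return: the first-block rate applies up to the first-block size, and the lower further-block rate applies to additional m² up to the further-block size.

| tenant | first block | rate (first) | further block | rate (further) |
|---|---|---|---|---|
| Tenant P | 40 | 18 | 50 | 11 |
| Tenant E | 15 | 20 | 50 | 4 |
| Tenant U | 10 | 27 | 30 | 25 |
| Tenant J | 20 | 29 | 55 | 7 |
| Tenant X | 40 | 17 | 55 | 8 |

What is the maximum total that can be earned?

3045

Order all 10 blocks by rate: Tenant J/tier1 29 > Tenant U/tier1 27 > Tenant U/tier2 25 > Tenant E/tier1 20 > Tenant P/tier1 18 > Tenant X/tier1 17 > Tenant P/tier2 11 > Tenant X/tier2 8 > Tenant J/tier2 7 > Tenant E/tier2 4.
Tenant J/tier1 (29): +20 → 120 left.
Tenant U tier1 at 27: fill all 10 → 110 left.
Tenant U/tier2 (25): +30 → 80 left.
Tenant E/tier1 (20): +15 → 65 left.
Fill Tenant P tier1 block (40 at 18) → 25 left.
Tenant X tier1 at 17: only 25 left, fill 25.
Total = 29×20 + 27×10 + 25×30 + 20×15 + 18×40 + 17×25 = 3045.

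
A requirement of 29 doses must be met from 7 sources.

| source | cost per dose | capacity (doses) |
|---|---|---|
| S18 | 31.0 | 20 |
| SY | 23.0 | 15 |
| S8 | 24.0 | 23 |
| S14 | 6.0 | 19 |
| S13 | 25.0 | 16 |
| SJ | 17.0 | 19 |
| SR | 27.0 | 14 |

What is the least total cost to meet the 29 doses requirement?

Cheapest first:
Take 19 from S14 at 6.0 ; need 10 more.
SJ at 17.0: take 10 of its 19 ; requirement met.
SY, S8, S13, SR, S18: unused.
Cost = 19×6.0 + 10×17.0 = 284.

284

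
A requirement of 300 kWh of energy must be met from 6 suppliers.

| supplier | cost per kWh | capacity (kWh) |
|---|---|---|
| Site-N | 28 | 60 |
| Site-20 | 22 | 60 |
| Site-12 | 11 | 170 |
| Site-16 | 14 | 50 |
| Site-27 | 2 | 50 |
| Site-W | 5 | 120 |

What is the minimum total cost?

2130

Use suppliers in increasing cost order.
Take 50 from Site-27 at 2 → need 250 more.
Site-W at 5: take all 120 kWh → 130 still needed.
Take 130 from Site-12 at 11 to finish.
Site-16, Site-20, Site-N: unused.
Cost = 50×2 + 120×5 + 130×11 = 2130.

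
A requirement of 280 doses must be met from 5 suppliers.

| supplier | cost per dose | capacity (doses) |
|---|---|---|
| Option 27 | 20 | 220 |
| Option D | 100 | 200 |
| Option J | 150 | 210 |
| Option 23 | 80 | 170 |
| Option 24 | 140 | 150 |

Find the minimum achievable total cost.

Fill from the cheapest supplier first.
Take 220 from Option 27 at 20 — need 60 more.
Option 23 at 80: take 60 of its 170 — requirement met.
Option D, Option 24, Option J: unused.
Cost = 220×20 + 60×80 = 9200.

9200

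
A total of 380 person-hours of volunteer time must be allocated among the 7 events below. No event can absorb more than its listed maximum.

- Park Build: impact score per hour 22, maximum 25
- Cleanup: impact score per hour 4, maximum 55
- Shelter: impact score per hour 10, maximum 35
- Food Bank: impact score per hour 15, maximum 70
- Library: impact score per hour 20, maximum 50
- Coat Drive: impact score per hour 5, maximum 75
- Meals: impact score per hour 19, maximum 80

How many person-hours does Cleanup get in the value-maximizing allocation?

45

Rank by impact score per hour: Park Build 22 > Library 20 > Meals 19 > Food Bank 15 > Shelter 10 > Coat Drive 5 > Cleanup 4.
Park Build: +25 to 25 (cap) — 355 left.
Give Library 50 to hit its cap of 50 — 305 left.
Meals: +80 to 80 (cap) — 225 left.
Food Bank takes 70 to reach its cap of 70 — 155 left.
Shelter takes 35 to reach its cap of 35 — 120 left.
Coat Drive takes 75 to reach its cap of 75 — 45 left.
Cleanup has room for 55 but only 45 remain, so it gets 45.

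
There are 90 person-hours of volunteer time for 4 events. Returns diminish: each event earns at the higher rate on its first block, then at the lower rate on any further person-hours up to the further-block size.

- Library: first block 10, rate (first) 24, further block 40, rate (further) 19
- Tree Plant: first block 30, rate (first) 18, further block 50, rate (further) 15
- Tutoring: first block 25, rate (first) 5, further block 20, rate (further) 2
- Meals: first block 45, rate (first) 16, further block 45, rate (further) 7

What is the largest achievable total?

1700

Order all 8 blocks by rate: Library/T1 24 > Library/T2 19 > Tree Plant/T1 18 > Meals/T1 16 > Tree Plant/T2 15 > Meals/T2 7 > Tutoring/T1 5 > Tutoring/T2 2.
Fill Library T1 block (10 at 24) ; 80 left.
Library/T2 (19): +40 ; 40 left.
Tree Plant T1 at 18: fill all 30 ; 10 left.
Meals/T1: +10 of 45 at 16; pool empty.
Total = 24×10 + 19×40 + 18×30 + 16×10 = 1700.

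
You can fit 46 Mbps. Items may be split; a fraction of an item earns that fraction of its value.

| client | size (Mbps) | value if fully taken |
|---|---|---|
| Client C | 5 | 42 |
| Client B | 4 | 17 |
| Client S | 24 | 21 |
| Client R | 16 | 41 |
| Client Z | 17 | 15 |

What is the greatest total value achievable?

118.5

Rank by value-to-size ratio: Client C 42/5≈8.4, Client B 17/4≈4.25, Client R 41/16≈2.56, Client Z 15/17≈0.882, Client S 21/24≈0.875.
Client C: take in full, 5 Mbps for value 42 — 41 left.
All 4 Mbps of Client B fit (value 17) — 37 remain.
Client R: take in full, 16 Mbps for value 41 — 21 left.
All 17 Mbps of Client Z fit (value 15) — 4 remain.
Fill the last 4 Mbps with part of Client S: 4/24 of it earns 3.5.
Total value = 118.5.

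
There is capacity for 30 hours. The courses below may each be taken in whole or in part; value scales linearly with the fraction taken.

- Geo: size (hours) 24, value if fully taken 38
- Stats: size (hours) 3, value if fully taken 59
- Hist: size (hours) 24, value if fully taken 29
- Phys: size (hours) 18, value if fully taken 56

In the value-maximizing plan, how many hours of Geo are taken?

9

Sort by value density: Stats 59/3≈19.7, Phys 56/18≈3.11, Geo 38/24≈1.58, Hist 29/24≈1.21.
Take all of Stats (3 hours, value 59) → 27 hours left.
Phys: take in full, 18 hours for value 56 → 9 left.
Only 9 hours remain; take 9/24 of Geo for value 38×9/24 = 14.25.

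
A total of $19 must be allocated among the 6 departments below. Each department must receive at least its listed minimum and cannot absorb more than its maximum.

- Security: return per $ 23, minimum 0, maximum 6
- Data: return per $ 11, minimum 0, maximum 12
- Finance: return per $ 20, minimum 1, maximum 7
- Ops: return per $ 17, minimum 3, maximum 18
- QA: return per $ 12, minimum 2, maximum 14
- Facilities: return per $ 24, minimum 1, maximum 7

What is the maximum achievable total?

401

Meeting every minimum uses 0+0+1+3+2+1 = 7 $, leaving 12.
Order the departments by return per $: Facilities 24 > Security 23 > Finance 20 > Ops 17 > QA 12 > Data 11.
Facilities takes 6 more to reach its cap of 7 → 6 left.
Security: +6 to 6 (cap) → 0 left.
Total = 23×6 + 20×1 + 17×3 + 12×2 + 24×7 = 401.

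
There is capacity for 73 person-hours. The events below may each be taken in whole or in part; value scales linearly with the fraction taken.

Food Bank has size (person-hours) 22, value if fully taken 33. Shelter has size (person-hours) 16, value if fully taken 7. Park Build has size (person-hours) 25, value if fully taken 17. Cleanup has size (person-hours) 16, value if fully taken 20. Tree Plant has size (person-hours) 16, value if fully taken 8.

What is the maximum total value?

75

Rank by value-to-size ratio: Food Bank 33/22≈1.5, Cleanup 20/16≈1.25, Park Build 17/25≈0.68, Tree Plant 8/16≈0.5, Shelter 7/16≈0.438.
All 22 person-hours of Food Bank fit (value 33) → 51 remain.
Take all of Cleanup (16 person-hours, value 20) → 35 person-hours left.
All 25 person-hours of Park Build fit (value 17) → 10 remain.
Only 10 person-hours remain; take 10/16 of Tree Plant for value 8×10/16 = 5.
Total value = 75.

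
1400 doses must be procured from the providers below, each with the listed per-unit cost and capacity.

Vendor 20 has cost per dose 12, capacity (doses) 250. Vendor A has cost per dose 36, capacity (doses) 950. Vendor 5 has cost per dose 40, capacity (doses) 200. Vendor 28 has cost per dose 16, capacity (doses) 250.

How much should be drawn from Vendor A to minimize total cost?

900

Fill from the cheapest provider first.
Take 250 from Vendor 20 at 12 ; need 1150 more.
Take 250 from Vendor 28 at 16 ; need 900 more.
Vendor A at 36: take 900 of its 950 ; requirement met.
Vendor 5: unused.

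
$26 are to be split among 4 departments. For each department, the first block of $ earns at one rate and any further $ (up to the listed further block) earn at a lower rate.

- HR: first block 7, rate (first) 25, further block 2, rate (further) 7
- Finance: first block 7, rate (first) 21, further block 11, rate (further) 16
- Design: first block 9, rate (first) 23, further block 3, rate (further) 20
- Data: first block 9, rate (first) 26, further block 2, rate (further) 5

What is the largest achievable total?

637

Treat each block as its own option and order by rate: Data/first 26 > HR/first 25 > Design/first 23 > Finance/first 21 > Design/second 20 > Finance/second 16 > HR/second 7 > Data/second 5.
Data/first (26): +9 ; 17 left.
Fill HR first block (7 at 25) ; 10 left.
Fill Design first block (9 at 23) ; 1 left.
1 remain; put them into Finance first at 21.
Total = 26×9 + 25×7 + 23×9 + 21×1 = 637.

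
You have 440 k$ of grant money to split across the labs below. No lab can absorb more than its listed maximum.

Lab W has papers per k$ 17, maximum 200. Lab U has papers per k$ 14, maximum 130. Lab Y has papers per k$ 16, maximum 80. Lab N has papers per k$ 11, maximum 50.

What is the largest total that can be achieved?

Order the labs by papers per k$: Lab W 17 > Lab Y 16 > Lab U 14 > Lab N 11.
Lab W: +200 to 200 (cap) ; 240 left.
Give Lab Y 80 to hit its cap of 80 ; 160 left.
Lab U takes 130 to reach its cap of 130 ; 30 left.
Lab N: +30 (room for 50) → 30. Pool exhausted.
Total = 17×200 + 14×130 + 16×80 + 11×30 = 6830.

6830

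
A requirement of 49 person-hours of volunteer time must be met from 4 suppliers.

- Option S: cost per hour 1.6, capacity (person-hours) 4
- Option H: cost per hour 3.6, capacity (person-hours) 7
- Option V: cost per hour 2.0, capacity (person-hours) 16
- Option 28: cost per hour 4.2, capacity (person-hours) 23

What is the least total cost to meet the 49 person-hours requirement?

156

Use suppliers in increasing cost order.
Take 4 from Option S at 1.6 → need 45 more.
Option V (2.0): use full 16 → 29 person-hours to go.
Take 7 from Option H at 3.6 → need 22 more.
Option 28 at 4.2: take 22 of its 23 → requirement met.
Cost = 4×1.6 + 16×2.0 + 7×3.6 + 22×4.2 = 156.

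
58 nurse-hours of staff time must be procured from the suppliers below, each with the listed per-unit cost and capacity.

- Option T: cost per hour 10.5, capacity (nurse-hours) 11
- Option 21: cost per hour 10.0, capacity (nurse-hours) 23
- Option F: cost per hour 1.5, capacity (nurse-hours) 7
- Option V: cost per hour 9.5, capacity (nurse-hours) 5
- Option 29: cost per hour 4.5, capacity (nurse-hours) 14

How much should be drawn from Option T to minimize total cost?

9

Cheapest first:
Option F (1.5): use full 7 — 51 nurse-hours to go.
Take 14 from Option 29 at 4.5 — need 37 more.
Option V at 9.5: take all 5 nurse-hours — 32 still needed.
Option 21 (10.0): use full 23 — 9 nurse-hours to go.
Option T at 10.5: take 9 of its 11 — requirement met.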